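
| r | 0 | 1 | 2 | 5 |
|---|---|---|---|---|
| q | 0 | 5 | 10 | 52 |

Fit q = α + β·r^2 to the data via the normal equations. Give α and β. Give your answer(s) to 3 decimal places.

The normal system XᵀX·[α, β]ᵀ = Xᵀq is [[4, 30]; [30, 642]]·[α, β]ᵀ = [67, 1345]ᵀ.
Eliminating β: 642·(row 1) − 30·(row 2) gives 1668·α = 642·67 − 30·1345 = 2664, so α = 222/139.
Then β = (1345 − 30·(222/139))/642 = 1685/834.

α = 1.597, β = 2.020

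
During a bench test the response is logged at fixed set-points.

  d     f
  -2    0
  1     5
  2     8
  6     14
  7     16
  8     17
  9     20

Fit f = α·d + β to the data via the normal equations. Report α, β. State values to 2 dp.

α = 1.76, β = 3.65

The normal system MᵀM·[α, β]ᵀ = Mᵀf is [[239, 31]; [31, 7]]·[α, β]ᵀ = [533, 80]ᵀ.
Eliminating β: 7·(row 1) − 31·(row 2) gives 712·α = 7·533 − 31·80 = 1251, so α = 1251/712.
Then β = (80 − 31·(1251/712))/7 = 2597/712.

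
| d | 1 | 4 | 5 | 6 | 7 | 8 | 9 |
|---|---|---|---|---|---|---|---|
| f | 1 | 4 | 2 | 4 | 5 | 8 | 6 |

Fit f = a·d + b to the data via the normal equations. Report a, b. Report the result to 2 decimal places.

a = 0.75, b = 0.00

Forming AᵀA = [[272, 40]; [40, 7]] and Aᵀf = [204, 30]ᵀ gives AᵀA·[a, b]ᵀ = Aᵀf.
Δ = 272·7 − 40² = 304.
a = (204·7 − 40·30)/304 = 3/4; b = (272·30 − 40·204)/304 = 0.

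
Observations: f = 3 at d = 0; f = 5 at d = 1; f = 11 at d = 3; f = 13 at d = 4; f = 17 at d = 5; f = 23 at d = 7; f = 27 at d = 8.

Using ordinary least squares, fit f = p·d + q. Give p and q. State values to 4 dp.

The normal equations are: 164·p + 28·q = 552;  28·p + 7·q = 99.
(Σd·d = 164, Σd = 28, Σ1 = 7, Σd·f = 552, Σf = 99.)
Determinant 164·7 − 28² = 364.
p = (552·7 − 28·99)/364 = 3; q = (164·99 − 28·552)/364 = 15/7.

p = 3.0000, q = 2.1429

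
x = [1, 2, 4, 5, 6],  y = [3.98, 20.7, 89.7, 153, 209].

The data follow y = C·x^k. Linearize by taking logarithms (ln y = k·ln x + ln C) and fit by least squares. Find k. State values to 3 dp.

Let Y = ln y. Fitting Y = k·ln x + ln C by least squares:
Σln x = 5.4806, Σ(ln x)² = 8.2030, Σln y = 19.2807, Σln x·ln y = 26.0021.
Equations: 8.2030·k + 5.4806·ln C = 26.0021;  5.4806·k + 5·ln C = 19.2807.
Slope k = (n·Σln x·ln y − Σln x·Σln y)/(n·Σ(ln x)² − (Σln x)²) = (5·26.0021 − 5.4806·19.2807)/10.9774 = 2.21731; ln C = (Σln y − k·Σln x)/n = 1.42568.

k = 2.217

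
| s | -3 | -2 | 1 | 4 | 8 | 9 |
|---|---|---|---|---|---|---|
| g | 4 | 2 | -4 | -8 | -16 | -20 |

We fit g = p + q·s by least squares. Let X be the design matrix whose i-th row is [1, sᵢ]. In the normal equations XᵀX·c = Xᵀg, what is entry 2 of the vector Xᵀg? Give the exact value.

Entry 2 ↔ basis s, so (Xᵀg)_{2} = Σᵢ (s)·gᵢ = (-3)·(4) + (-2)·(2) + (1)·(-4) + (4)·(-8) + (8)·(-16) + (9)·(-20) = -360.

-360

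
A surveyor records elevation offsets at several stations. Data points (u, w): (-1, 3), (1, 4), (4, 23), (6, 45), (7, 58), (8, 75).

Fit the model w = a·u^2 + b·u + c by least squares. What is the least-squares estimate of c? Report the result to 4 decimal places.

Setting ∂/∂a … = 0 gives: 8051·a + 1135·b + 167·c = 9637;  1135·a + 167·b + 25·c = 1369;  167·a + 25·b + 6·c = 208.
Solving the 3×3 system (Gaussian elimination) gives a = 3733/3696, b = 3457/3696, c = 1637/616.

c = 2.6575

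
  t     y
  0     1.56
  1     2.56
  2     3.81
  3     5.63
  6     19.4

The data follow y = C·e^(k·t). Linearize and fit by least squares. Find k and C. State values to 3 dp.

k = 0.415, C = 1.628

Linearized form: ln y = k·t + ln C. From the 5 transformed points,
Over the data: Σt = 12.0000, Σ(t)² = 50.0000, Σln y = 7.4157, Σt·ln y = 26.5912.
Normal system: [[50.0000, 12.0000]; [12.0000, 5]]·[k, ln C]ᵀ = [26.5912, 7.4157]ᵀ.
Δ = 50.0000·5 − (12.0000)² = 106.0000; k = (26.5912·5 − 12.0000·7.4157)/106.0000 = 0.41479, ln C = (50.0000·7.4157 − 12.0000·26.5912)/106.0000 = 0.48765, so C = exp(0.48765) = 1.62848.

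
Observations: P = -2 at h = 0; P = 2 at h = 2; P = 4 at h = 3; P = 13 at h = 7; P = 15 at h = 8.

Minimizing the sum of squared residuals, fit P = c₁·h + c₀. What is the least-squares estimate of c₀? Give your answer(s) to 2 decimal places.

c₀ = -2.21

The normal system MᵀM·[c₁, c₀]ᵀ = MᵀP is [[126, 20]; [20, 5]]·[c₁, c₀]ᵀ = [227, 32]ᵀ.
Eliminating c₀: 5·(row 1) − 20·(row 2) gives 230·c₁ = 5·227 − 20·32 = 495, so c₁ = 99/46.
Then c₀ = (32 − 20·(99/46))/5 = -254/115.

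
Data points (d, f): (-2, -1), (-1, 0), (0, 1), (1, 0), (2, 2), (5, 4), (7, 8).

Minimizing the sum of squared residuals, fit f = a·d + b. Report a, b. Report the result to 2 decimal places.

a = 0.91, b = 0.43

Normal-equation sums: Σd·d = 84, Σd = 12, Σ1 = 7.
And Σd·f = 82, Σf = 14.
det = 84·7 − 12² = 444.
a = (82·7 − 12·14)/444 = 203/222; b = (84·14 − 12·82)/444 = 16/37.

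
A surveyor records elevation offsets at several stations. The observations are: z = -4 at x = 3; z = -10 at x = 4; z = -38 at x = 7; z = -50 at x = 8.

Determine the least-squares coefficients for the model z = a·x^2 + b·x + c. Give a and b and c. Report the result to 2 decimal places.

The normal equations are: 6834·a + 946·b + 138·c = -5258;  946·a + 138·b + 22·c = -718;  138·a + 22·b + 4·c = -102.
(Σx^2·x^2 = 6834, Σx^2·x = 946, Σx^2 = 138, Σx·x = 138, Σx = 22, Σ1 = 4, Σx^2·z = -5258, Σx·z = -718, Σz = -102.)
Row-reducing yields a = -3/4, b = -67/68, c = 197/34.

a = -0.75, b = -0.99, c = 5.79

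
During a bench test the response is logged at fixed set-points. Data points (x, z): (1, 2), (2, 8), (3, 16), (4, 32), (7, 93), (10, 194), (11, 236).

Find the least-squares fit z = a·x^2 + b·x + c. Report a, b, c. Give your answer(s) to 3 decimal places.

The normal equations are: 27396·a + 2774·b + 300·c = 53203;  2774·a + 300·b + 38·c = 5381;  300·a + 38·b + 7·c = 581.
(Σx^2·x^2 = 27396, Σx^2·x = 2774, Σx^2 = 300, Σx·x = 300, Σx = 38, Σ1 = 7, Σx^2·z = 53203, Σx·z = 5381, Σz = 581.)
Solving the 3×3 system (Gaussian elimination) gives a = 50763/25246, b = -20515/25246, c = 15614/12623.

a = 2.011, b = -0.813, c = 1.237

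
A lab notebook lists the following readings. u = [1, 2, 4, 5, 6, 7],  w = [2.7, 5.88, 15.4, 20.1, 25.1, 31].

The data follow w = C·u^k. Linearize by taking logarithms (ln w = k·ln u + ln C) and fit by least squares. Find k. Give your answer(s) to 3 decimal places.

k = 1.267

Linearized form: ln w = k·ln u + ln C. From the 6 transformed points,
Σln u = 7.4265, Σ(ln u)² = 11.9895, Σln w = 15.1568, Σln u·ln w = 22.3049.
Equations: 11.9895·k + 7.4265·ln C = 22.3049;  7.4265·k + 6·ln C = 15.1568.
Δ = 11.9895·6 − (7.4265)² = 16.7835; k = (22.3049·6 − 7.4265·15.1568)/16.7835 = 1.26714, ln C = (11.9895·15.1568 − 7.4265·22.3049)/16.7835 = 0.95772.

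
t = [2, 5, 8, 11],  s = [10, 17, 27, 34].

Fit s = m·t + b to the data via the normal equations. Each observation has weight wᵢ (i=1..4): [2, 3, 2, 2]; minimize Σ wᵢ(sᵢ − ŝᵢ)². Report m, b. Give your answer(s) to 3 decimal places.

From the data, Σwᵢ·t·t = 453, Σwᵢ·t = 57, Σwᵢ·1 = 9.
For MᵀWs: Σwᵢ·t·s = 1475, Σwᵢ·s = 193.
Normal equations: [[453, 57]; [57, 9]]·[m, b]ᵀ = [1475, 193]ᵀ.
det = 453·9 − 57² = 828.
m = (1475·9 − 57·193)/828 = 379/138; b = (453·193 − 57·1475)/828 = 559/138.

m = 2.746, b = 4.051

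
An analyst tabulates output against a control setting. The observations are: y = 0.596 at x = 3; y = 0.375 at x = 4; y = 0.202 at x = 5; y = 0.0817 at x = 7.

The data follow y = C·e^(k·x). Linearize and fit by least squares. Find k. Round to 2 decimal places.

Taking logs, ln y = k·x + ln C, so regress ln y on x.
Σx = 19.0000, Σ(x)² = 99.0000, Σln y = -5.6025, Σx·ln y = -31.0062.
Normal system: [[99.0000, 19.0000]; [19.0000, 4]]·[k, ln C]ᵀ = [-31.0062, -5.6025]ᵀ.
Solving (det = 35.0000): k = -0.50219, ln C = 0.98478.

k = -0.50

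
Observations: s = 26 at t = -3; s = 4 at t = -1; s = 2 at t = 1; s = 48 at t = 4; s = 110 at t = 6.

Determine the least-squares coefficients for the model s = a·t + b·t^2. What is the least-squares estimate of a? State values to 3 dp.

a = 0.136

Forming XᵀX = [[63, 253]; [253, 1635]] and Xᵀs = [772, 4968]ᵀ gives XᵀX·[a, b]ᵀ = Xᵀs.
Determinant 63·1635 − 253² = 38996.
a = (772·1635 − 253·4968)/38996 = 1329/9749; b = (63·4968 − 253·772)/38996 = 29417/9749.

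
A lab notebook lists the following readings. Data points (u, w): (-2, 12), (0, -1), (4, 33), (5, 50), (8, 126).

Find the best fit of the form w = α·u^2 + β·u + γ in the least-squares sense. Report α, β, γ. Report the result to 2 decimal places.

The normal equations are: 4993·α + 693·β + 109·γ = 9890;  693·α + 109·β + 15·γ = 1366;  109·α + 15·β + 5·γ = 220.
(Σu^2·u^2 = 4993, Σu^2·u = 693, Σu^2 = 109, Σu·u = 109, Σu = 15, Σ1 = 5, Σu^2·w = 9890, Σu·w = 1366, Σw = 220.)
Row-reducing yields α = 84525/41899, β = -21179/41899, γ = 64448/41899.

α = 2.02, β = -0.51, γ = 1.54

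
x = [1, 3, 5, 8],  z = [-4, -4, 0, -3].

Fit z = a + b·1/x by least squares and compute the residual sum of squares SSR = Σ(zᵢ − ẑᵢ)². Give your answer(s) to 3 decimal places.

The normal system AᵀA·[a, b]ᵀ = Aᵀz is [[4, 199/120]; [199/120, 16801/14400]]·[a, b]ᵀ = [-11, -137/24]ᵀ.
Δ = 4·(16801/14400) − (199/120)² = 3067/1600.
a = ((-11)·(16801/14400) − (199/120)·(-137/24))/(3067/1600) = -48496/27603; b = (4·(-137/24) − (199/120)·(-11))/(3067/1600) = -22040/9201.
Residuals: 4204/27603, -13292/9201, 61720/27603, -26048/27603; SSR = 220832/27603.

SSR = 8.000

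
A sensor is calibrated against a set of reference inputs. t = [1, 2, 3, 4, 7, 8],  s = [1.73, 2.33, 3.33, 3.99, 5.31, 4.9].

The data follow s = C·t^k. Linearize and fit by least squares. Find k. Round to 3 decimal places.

k = 0.550

Linearized form: ln s = k·ln t + ln C. From the 6 transformed points,
XᵀX = [[11.7199, 7.2034]; [7.2034, 6]], rhs = [10.3799, 7.2396]ᵀ  (here Σln t = 7.2034, Σ(ln t)² = 11.7199, Σln s = 7.2396, Σln t·ln s = 10.3799).
Solving (det = 18.4301): k = 0.54962, ln C = 0.54675.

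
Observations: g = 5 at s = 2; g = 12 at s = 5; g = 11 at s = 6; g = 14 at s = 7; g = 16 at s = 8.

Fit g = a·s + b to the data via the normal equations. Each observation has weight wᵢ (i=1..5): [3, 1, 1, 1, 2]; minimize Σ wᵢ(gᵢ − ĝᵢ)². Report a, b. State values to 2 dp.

a = 1.80, b = 1.50

Forming XᵀWX = [[250, 40]; [40, 8]] and XᵀWg = [510, 84]ᵀ gives XᵀWX·[a, b]ᵀ = XᵀWg.
Eliminating b: 8·(row 1) − 40·(row 2) gives 400·a = 8·510 − 40·84 = 720, so a = 9/5.
Then b = (84 − 40·(9/5))/8 = 3/2.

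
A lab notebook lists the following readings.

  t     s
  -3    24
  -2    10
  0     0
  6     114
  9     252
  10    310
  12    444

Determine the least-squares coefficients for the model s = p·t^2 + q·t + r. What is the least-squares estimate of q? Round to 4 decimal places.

Forming XᵀX = [[38690, 3638, 374]; [3638, 374, 32]; [374, 32, 7]] and Xᵀs = [119708, 11288, 1154]ᵀ gives XᵀX·[p, q, r]ᵀ = Xᵀs.
Inverting the 3×3 Gram matrix, [p, q, r]ᵀ = [3, 1, 0]ᵀ.

q = 1.0000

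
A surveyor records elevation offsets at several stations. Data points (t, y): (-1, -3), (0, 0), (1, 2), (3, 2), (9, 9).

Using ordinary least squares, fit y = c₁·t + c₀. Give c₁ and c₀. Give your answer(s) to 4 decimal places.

c₁ = 1.0759, c₀ = -0.5823

Compute the Gram sums: Σt·t = 92, Σt = 12, Σ1 = 5.
Moment sums: Σt·y = 92, Σy = 10.
Eliminating c₀: 5·(row 1) − 12·(row 2) gives 316·c₁ = 5·92 − 12·10 = 340, so c₁ = 85/79.
Then c₀ = (10 − 12·(85/79))/5 = -46/79.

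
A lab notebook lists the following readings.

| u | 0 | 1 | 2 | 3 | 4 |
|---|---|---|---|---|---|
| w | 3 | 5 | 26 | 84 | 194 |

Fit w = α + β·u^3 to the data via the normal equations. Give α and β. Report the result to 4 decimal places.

Sums needed: Σ1 = 5, Σu^3 = 100, Σu^3·u^3 = 4890.
And Σw = 312, Σu^3·w = 14897.
So MᵀM·[α, β]ᵀ = Mᵀw: [[5, 100]; [100, 4890]]·[α, β]ᵀ = [312, 14897]ᵀ.
Δ = 5·4890 − 100² = 14450.
α = (312·4890 − 100·14897)/14450 = 3598/1445; β = (5·14897 − 100·312)/14450 = 8657/2890.

α = 2.4900, β = 2.9955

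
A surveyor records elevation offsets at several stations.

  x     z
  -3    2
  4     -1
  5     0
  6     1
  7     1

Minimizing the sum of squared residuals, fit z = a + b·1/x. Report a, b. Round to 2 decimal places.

a = 0.93, b = -3.83

Compute the Gram sums: Σ1 = 5, Σ1/x = 179/420, Σ1/x·1/x = 46181/176400.
Moment sums: Σz = 3, Σ1/x·z = -17/28.
AᵀA·[a, b]ᵀ = Aᵀz becomes [[5, 179/420]; [179/420, 46181/176400]]·[a, b]ᵀ = [3, -17/28]ᵀ.
Δ = 5·(46181/176400) − (179/420)² = 1381/1225.
a = (3·(46181/176400) − (179/420)·(-17/28))/(1381/1225) = 15349/16572; b = (5·(-17/28) − (179/420)·3)/(1381/1225) = -5285/1381.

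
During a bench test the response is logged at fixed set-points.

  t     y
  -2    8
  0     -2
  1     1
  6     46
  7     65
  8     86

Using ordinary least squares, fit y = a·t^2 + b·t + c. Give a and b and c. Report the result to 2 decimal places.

a = 1.50, b = -1.15, c = -0.60

The normal system MᵀM·[a, b, c]ᵀ = Mᵀy is [[7810, 1064, 154]; [1064, 154, 20]; [154, 20, 6]]·[a, b, c]ᵀ = [10378, 1404, 204]ᵀ.
Solving the 3×3 system (Gaussian elimination) gives a = 37789/25230, b = -14557/12615, c = -173/290.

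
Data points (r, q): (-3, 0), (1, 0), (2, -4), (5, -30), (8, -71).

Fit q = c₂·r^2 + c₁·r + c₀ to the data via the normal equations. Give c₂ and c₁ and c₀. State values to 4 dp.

c₂ = -0.9269, c₁ = -1.8420, c₀ = 2.8838

With design matrix A, AᵀA = [[4819, 619, 103]; [619, 103, 13]; [103, 13, 5]] and Aᵀq = [-5310, -726, -105]ᵀ.
Row-reducing yields c₂ = -48899/52754, c₁ = -97171/52754, c₀ = 76065/26377.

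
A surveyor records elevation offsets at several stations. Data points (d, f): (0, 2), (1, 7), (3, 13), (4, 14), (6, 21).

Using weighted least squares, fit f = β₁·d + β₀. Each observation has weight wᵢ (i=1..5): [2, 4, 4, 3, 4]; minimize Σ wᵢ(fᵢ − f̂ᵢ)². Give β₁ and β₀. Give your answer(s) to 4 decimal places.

β₁ = 2.9290, β₀ = 3.3935

The normal system MᵀWM·[β₁, β₀]ᵀ = MᵀWf is [[232, 52]; [52, 17]]·[β₁, β₀]ᵀ = [856, 210]ᵀ.
Eliminating β₀: 17·(row 1) − 52·(row 2) gives 1240·β₁ = 17·856 − 52·210 = 3632, so β₁ = 454/155.
Then β₀ = (210 − 52·(454/155))/17 = 526/155.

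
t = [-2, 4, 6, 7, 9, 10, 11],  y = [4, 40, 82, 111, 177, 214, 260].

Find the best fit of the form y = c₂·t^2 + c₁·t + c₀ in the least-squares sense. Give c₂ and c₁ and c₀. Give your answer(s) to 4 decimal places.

c₂ = 1.9528, c₁ = 2.0238, c₀ = 0.3045

Setting ∂/∂c₂ … = 0 gives: 35171·c₂ + 3675·c₁ + 407·c₀ = 76244;  3675·c₂ + 407·c₁ + 45·c₀ = 8014;  407·c₂ + 45·c₁ + 7·c₀ = 888.
Row-reducing yields c₂ = 799501/409409, c₁ = 63736/31493, c₀ = 124675/409409.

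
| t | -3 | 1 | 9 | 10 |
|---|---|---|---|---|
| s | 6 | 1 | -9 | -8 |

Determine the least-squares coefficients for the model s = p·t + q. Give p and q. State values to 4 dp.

p = -1.1411, q = 2.3495

From the data, Σt·t = 191, Σt = 17, Σ1 = 4.
For Mᵀs: Σt·s = -178, Σs = -10.
So MᵀM·[p, q]ᵀ = Mᵀs: [[191, 17]; [17, 4]]·[p, q]ᵀ = [-178, -10]ᵀ.
det = 191·4 − 17² = 475.
p = ((-178)·4 − 17·(-10))/475 = -542/475; q = (191·(-10) − 17·(-178))/475 = 1116/475.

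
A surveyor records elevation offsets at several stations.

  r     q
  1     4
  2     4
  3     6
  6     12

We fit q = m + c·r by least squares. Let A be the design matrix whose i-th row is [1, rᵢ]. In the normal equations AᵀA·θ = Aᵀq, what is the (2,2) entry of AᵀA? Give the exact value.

Row 2 ↔ basis r, column 2 ↔ basis r, so (AᵀA)_{2,2} = Σᵢ (r)·(r) = (1)·(1) + (2)·(2) + (3)·(3) + (6)·(6) = 50.

50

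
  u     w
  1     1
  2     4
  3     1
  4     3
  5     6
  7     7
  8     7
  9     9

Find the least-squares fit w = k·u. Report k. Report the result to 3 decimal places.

The normal equations are: 249·k = 240.
(Σu·u = 249, Σu·w = 240.)
k = 240/249 = 0.963855.

k = 0.964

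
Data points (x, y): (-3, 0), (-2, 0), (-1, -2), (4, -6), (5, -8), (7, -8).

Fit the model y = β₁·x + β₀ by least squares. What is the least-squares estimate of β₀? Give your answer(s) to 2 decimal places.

Forming AᵀA = [[104, 10]; [10, 6]] and Aᵀy = [-118, -24]ᵀ gives AᵀA·[β₁, β₀]ᵀ = Aᵀy.
Δ = 104·6 − 10² = 524.
β₁ = ((-118)·6 − 10·(-24))/524 = -117/131; β₀ = (104·(-24) − 10·(-118))/524 = -329/131.

β₀ = -2.51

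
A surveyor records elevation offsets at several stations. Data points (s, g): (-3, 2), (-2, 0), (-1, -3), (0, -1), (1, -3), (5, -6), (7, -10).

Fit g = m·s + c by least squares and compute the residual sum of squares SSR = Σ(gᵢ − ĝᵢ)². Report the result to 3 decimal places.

SSR = 7.890

MᵀM·[m, c]ᵀ = Mᵀg reads: 89·m + 7·c = -106;  7·m + 7·c = -21.
(Σs·s = 89, Σs = 7, Σ1 = 7, Σs·g = -106, Σg = -21.)
det = 89·7 − 7² = 574.
m = ((-106)·7 − 7·(-21))/574 = -85/82; c = (89·(-21) − 7·(-106))/574 = -161/82.
Residuals: 35/41, -9/82, -85/41, 79/82, 0, 47/41, -32/41; SSR = 647/82.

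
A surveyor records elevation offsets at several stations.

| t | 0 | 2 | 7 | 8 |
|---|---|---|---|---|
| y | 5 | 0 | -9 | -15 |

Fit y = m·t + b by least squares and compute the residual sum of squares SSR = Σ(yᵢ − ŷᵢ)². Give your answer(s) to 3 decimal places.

AᵀA·[m, b]ᵀ = Aᵀy reads: 117·m + 17·b = -183;  17·m + 4·b = -19.
(Σt·t = 117, Σt = 17, Σ1 = 4, Σt·y = -183, Σy = -19.)
Δ = 117·4 − 17² = 179.
m = ((-183)·4 − 17·(-19))/179 = -409/179; b = (117·(-19) − 17·(-183))/179 = 888/179.
Residuals: 7/179, -70/179, 364/179, -301/179; SSR = 1274/179.

SSR = 7.117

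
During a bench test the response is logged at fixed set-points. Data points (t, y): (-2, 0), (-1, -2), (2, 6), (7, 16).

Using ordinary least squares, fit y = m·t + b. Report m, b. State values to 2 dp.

m = 1.96, b = 2.06

Entries of XᵀX: Σt·t = 58, Σt = 6, Σ1 = 4.
Moment sums: Σt·y = 126, Σy = 20.
So XᵀX·[m, b]ᵀ = Xᵀy: [[58, 6]; [6, 4]]·[m, b]ᵀ = [126, 20]ᵀ.
det = 58·4 − 6² = 196.
m = (126·4 − 6·20)/196 = 96/49; b = (58·20 − 6·126)/196 = 101/49.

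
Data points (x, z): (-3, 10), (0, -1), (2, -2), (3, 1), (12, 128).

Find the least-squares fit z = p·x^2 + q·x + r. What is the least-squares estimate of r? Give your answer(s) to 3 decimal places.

r = -2.906

Setting ∂/∂p … = 0 gives: 20914·p + 1736·q + 166·r = 18523;  1736·p + 166·q + 14·r = 1505;  166·p + 14·q + 5·r = 136.
(Σx^2·x^2 = 20914, Σx^2·x = 1736, Σx^2 = 166, Σx·x = 166, Σx = 14, Σ1 = 5, Σx^2·z = 18523, Σx·z = 1505, Σz = 136.)
Inverting the 3×3 Gram matrix, [p, q, r]ᵀ = [289255/280938, -58439/40134, -136058/46823]ᵀ.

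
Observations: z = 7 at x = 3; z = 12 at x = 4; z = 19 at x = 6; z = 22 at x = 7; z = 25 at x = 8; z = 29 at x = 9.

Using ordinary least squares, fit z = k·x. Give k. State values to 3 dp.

k = 3.129

Sums needed: Σx·x = 255.
Right-hand side: Σx·z = 798.
AᵀA·[k]ᵀ = Aᵀz becomes [[255]]·[k]ᵀ = [798]ᵀ.
k = 798/255 = 3.12941.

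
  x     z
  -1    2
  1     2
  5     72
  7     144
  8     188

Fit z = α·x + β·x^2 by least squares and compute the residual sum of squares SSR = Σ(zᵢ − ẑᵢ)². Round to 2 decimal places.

Sums needed: Σx·x = 140, Σx·x^2 = 980, Σx^2·x^2 = 7124.
And Σx·z = 2872, Σx^2·z = 20892.
Normal equations: [[140, 980]; [980, 7124]]·[α, β]ᵀ = [2872, 20892]ᵀ.
Δ = 140·7124 − 980² = 36960.
α = (2872·7124 − 980·20892)/36960 = -877/2310; β = (140·20892 − 980·2872)/36960 = 197/66.
Residuals: -1576/1155, -233/385, -167/231, 2/5, 8/1155; SSR = 3362/1155.

SSR = 2.91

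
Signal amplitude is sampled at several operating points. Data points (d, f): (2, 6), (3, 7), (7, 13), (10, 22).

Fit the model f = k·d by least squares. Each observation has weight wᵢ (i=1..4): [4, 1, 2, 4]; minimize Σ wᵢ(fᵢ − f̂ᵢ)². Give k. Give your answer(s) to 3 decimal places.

k = 2.163

Entries of AᵀWA: Σwᵢ·d·d = 523.
Right-hand side: Σwᵢ·d·f = 1131.
k = 1131/523 = 2.16252.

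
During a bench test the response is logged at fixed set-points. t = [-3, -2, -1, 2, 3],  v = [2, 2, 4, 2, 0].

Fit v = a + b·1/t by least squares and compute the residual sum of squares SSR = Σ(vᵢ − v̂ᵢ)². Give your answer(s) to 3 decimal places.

SSR = 3.328

The normal equations are: 5·a + (-1)·b = 10;  (-1)·a + (31/18)·b = -14/3.
det = 5·(31/18) − (-1)² = 137/18.
a = (10·(31/18) − (-1)·(-14/3))/(137/18) = 226/137; b = (5·(-14/3) − (-1)·10)/(137/18) = -240/137.
Residuals: -32/137, -72/137, 82/137, 168/137, -146/137; SSR = 456/137.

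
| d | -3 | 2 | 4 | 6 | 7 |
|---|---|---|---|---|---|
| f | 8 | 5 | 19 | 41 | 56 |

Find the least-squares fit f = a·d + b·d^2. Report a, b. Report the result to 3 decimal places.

Compute the Gram sums: Σd·d = 114, Σd·d^2 = 604, Σd^2·d^2 = 4050.
Moment sums: Σd·f = 700, Σd^2·f = 4616.
Normal equations: [[114, 604]; [604, 4050]]·[a, b]ᵀ = [700, 4616]ᵀ.
Δ = 114·4050 − 604² = 96884.
a = (700·4050 − 604·4616)/96884 = 11734/24221; b = (114·4616 − 604·700)/96884 = 25856/24221.

a = 0.484, b = 1.068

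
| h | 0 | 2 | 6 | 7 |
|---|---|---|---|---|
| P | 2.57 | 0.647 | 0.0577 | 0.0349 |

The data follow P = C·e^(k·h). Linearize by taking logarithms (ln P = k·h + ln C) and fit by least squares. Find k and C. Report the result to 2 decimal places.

Let Y = ln P. Fitting Y = k·h + ln C by least squares:
Σh = 15.0000, Σ(h)² = 89.0000, Σln P = -5.6993, Σh·ln P = -41.4727.
Equations: 89.0000·k + 15.0000·ln C = -41.4727;  15.0000·k + 4·ln C = -5.6993.
Slope k = (n·Σh·ln P − Σh·Σln P)/(n·Σ(h)² − (Σh)²) = (4·-41.4727 − 15.0000·-5.6993)/131.0000 = -0.61375; ln C = (Σln P − k·Σh)/n = 0.87676, so C = exp(0.87676) = 2.40310.

k = -0.61, C = 2.40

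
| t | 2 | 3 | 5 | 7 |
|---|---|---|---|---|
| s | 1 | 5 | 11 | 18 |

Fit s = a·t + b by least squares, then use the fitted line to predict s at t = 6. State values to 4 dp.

Normal-equation sums: Σt·t = 87, Σt = 17, Σ1 = 4.
And Σt·s = 198, Σs = 35.
Eliminating b: 4·(row 1) − 17·(row 2) gives 59·a = 4·198 − 17·35 = 197, so a = 197/59.
Then b = (35 − 17·(197/59))/4 = -321/59.
At t = 6: ŝ = (197/59)·(6) + (-321/59)·(1) = 861/59.

ŝ = 14.5932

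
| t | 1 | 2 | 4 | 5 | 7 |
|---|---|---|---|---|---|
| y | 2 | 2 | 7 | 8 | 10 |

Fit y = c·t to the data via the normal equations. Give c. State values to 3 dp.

Compute the Gram sums: Σt·t = 95.
Right-hand side: Σt·y = 144.
AᵀA·[c]ᵀ = Aᵀy becomes [[95]]·[c]ᵀ = [144]ᵀ.
c = 144/95 = 1.51579.

c = 1.516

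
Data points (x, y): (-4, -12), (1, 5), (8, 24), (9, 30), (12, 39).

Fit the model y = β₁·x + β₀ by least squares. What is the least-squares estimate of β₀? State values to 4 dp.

Forming MᵀM = [[306, 26]; [26, 5]] and Mᵀy = [983, 86]ᵀ gives MᵀM·[β₁, β₀]ᵀ = Mᵀy.
Eliminating β₀: 5·(row 1) − 26·(row 2) gives 854·β₁ = 5·983 − 26·86 = 2679, so β₁ = 2679/854.
Then β₀ = (86 − 26·(2679/854))/5 = 379/427.

β₀ = 0.8876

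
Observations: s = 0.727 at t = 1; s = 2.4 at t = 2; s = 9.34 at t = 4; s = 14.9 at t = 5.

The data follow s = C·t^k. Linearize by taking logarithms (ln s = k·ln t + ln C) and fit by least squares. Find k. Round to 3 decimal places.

k = 1.878

With ln sᵢ as the transformed response and ln tᵢ as the regressor:
Σln t = 3.6889, Σ(ln t)² = 4.9926, Σln s = 5.4923, Σln t·ln s = 8.0519.
Equations: 4.9926·k + 3.6889·ln C = 8.0519;  3.6889·k + 4·ln C = 5.4923.
Slope k = (n·Σln t·ln s − Σln t·Σln s)/(n·Σ(ln t)² − (Σln t)²) = (4·8.0519 − 3.6889·5.4923)/6.3624 = 1.87778; ln C = (Σln s − k·Σln t)/n = -0.35865.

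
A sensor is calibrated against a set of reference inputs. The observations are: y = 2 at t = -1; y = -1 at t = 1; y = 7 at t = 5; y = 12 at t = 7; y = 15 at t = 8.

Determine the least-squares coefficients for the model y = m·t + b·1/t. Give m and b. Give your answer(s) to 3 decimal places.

The normal system AᵀA·[m, b]ᵀ = Aᵀy is [[140, 5]; [5, 162761/78400]]·[m, b]ᵀ = [236, 557/280]ᵀ.
det = 140·(162761/78400) − 5² = 148761/560.
m = (236·(162761/78400) − 5·(557/280))/(148761/560) = 3135983/1735545; b = (140·(557/280) − 5·236)/(148761/560) = -168280/49587.

m = 1.807, b = -3.394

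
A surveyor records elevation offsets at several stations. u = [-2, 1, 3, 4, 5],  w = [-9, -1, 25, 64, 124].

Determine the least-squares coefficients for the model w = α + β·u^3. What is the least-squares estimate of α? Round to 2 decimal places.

α = -1.48

Entries of MᵀM: Σ1 = 5, Σu^3 = 209, Σu^3·u^3 = 20515.
Moment sums: Σw = 203, Σu^3·w = 20342.
MᵀM·[α, β]ᵀ = Mᵀw becomes [[5, 209]; [209, 20515]]·[α, β]ᵀ = [203, 20342]ᵀ.
Determinant 5·20515 − 209² = 58894.
α = (203·20515 − 209·20342)/58894 = -7903/5354; β = (5·20342 − 209·203)/58894 = 59283/58894.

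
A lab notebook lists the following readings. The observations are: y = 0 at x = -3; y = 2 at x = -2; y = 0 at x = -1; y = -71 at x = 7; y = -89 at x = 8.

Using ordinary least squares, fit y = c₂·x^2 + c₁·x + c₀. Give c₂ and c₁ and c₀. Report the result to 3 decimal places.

c₂ = -0.922, c₁ = -3.470, c₀ = -1.945

With design matrix A, AᵀA = [[6595, 819, 127]; [819, 127, 9]; [127, 9, 5]] and Aᵀy = [-9167, -1213, -158]ᵀ.
Solving the 3×3 system (Gaussian elimination) gives c₂ = -56989/61838, c₁ = -214589/61838, c₀ = -60150/30919.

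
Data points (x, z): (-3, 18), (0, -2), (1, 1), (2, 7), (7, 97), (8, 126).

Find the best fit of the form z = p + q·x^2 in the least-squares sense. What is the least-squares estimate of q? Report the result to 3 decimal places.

Sums needed: Σ1 = 6, Σx^2 = 127, Σx^2·x^2 = 6595.
For Mᵀz: Σz = 247, Σx^2·z = 13008.
Normal equations: [[6, 127]; [127, 6595]]·[p, q]ᵀ = [247, 13008]ᵀ.
Δ = 6·6595 − 127² = 23441.
p = (247·6595 − 127·13008)/23441 = -23051/23441; q = (6·13008 − 127·247)/23441 = 46679/23441.

q = 1.991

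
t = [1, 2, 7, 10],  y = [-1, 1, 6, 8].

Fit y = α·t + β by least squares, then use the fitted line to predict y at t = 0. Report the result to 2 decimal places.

ŷ = -1.41

Normal-equation sums: Σt·t = 154, Σt = 20, Σ1 = 4.
Right-hand side: Σt·y = 123, Σy = 14.
So MᵀM·[α, β]ᵀ = Mᵀy: [[154, 20]; [20, 4]]·[α, β]ᵀ = [123, 14]ᵀ.
Determinant 154·4 − 20² = 216.
α = (123·4 − 20·14)/216 = 53/54; β = (154·14 − 20·123)/216 = -38/27.
At t = 0: ŷ = (53/54)·(0) + (-38/27)·(1) = -38/27.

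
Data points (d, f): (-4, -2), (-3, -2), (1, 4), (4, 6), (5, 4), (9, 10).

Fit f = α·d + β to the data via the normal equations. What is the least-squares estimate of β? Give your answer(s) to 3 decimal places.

Compute the Gram sums: Σd·d = 148, Σd = 12, Σ1 = 6.
For Xᵀf: Σd·f = 152, Σf = 20.
So XᵀX·[α, β]ᵀ = Xᵀf: [[148, 12]; [12, 6]]·[α, β]ᵀ = [152, 20]ᵀ.
Δ = 148·6 − 12² = 744.
α = (152·6 − 12·20)/744 = 28/31; β = (148·20 − 12·152)/744 = 142/93.

β = 1.527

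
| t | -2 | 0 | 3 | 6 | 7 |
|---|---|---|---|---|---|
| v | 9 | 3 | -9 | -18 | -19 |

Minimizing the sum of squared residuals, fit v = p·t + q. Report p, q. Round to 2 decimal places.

From the data, Σt·t = 98, Σt = 14, Σ1 = 5.
For Xᵀv: Σt·v = -286, Σv = -34.
Δ = 98·5 − 14² = 294.
p = ((-286)·5 − 14·(-34))/294 = -159/49; q = (98·(-34) − 14·(-286))/294 = 16/7.

p = -3.24, q = 2.29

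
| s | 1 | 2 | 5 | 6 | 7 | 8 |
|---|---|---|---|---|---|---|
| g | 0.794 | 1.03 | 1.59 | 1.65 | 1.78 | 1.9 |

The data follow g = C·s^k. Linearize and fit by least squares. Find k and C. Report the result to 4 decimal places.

Let Y = ln g. Fitting Y = k·ln s + ln C by least squares:
Σln s = 8.1197, Σ(ln s)² = 14.3918, Σln g = 1.9819, Σln s·ln g = 4.1208.
Normal system: [[14.3918, 8.1197]; [8.1197, 6]]·[k, ln C]ᵀ = [4.1208, 1.9819]ᵀ.
Δ = 14.3918·6 − (8.1197)² = 20.4213; k = (4.1208·6 − 8.1197·1.9819)/20.4213 = 0.42274, ln C = (14.3918·1.9819 − 8.1197·4.1208)/20.4213 = -0.24178, so C = exp(-0.24178) = 0.78523.

k = 0.4227, C = 0.7852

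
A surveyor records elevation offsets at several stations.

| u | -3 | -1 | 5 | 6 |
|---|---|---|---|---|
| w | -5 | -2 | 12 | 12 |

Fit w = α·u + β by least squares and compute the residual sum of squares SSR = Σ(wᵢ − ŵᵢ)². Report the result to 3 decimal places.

SSR = 2.698

With design matrix X, XᵀX = [[71, 7]; [7, 4]] and Xᵀw = [149, 17]ᵀ.
Determinant 71·4 − 7² = 235.
α = (149·4 − 7·17)/235 = 477/235; β = (71·17 − 7·149)/235 = 164/235.
Residuals: 92/235, -157/235, 271/235, -206/235; SSR = 634/235.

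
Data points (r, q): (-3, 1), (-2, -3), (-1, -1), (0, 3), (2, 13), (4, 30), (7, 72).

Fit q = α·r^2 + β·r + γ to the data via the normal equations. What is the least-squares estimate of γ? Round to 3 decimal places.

γ = 1.887

The normal equations are: 2771·α + 379·β + 83·γ = 4056;  379·α + 83·β + 7·γ = 654;  83·α + 7·β + 7·γ = 115.
Solving the 3×3 system (Gaussian elimination) gives α = 26297/28108, β = 96925/28108, γ = 26521/14054.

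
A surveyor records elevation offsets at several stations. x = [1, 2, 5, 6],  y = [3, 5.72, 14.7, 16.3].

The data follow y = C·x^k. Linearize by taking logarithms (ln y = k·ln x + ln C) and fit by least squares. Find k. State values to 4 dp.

k = 0.9654

Taking logs, ln y = k·ln x + ln C, so regress ln y on ln x.
Σln x = 4.0943, Σ(ln x)² = 6.2811, Σln y = 8.3216, Σln x·ln y = 10.5358.
Equations: 6.2811·k + 4.0943·ln C = 10.5358;  4.0943·k + 4·ln C = 8.3216.
Δ = 6.2811·4 − (4.0943)² = 8.3609; k = (10.5358·4 − 4.0943·8.3216)/8.3609 = 0.96543, ln C = (6.2811·8.3216 − 4.0943·10.5358)/8.3609 = 1.09219.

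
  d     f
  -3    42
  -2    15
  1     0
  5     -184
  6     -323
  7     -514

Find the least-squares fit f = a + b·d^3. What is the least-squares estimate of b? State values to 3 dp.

b = -1.504

MᵀM·[a, b]ᵀ = Mᵀf reads: 6·a + 650·b = -964;  650·a + 180724·b = -270324.
Δ = 6·180724 − 650² = 661844.
a = ((-964)·180724 − 650·(-270324))/661844 = 373166/165461; b = (6·(-270324) − 650·(-964))/661844 = -248836/165461.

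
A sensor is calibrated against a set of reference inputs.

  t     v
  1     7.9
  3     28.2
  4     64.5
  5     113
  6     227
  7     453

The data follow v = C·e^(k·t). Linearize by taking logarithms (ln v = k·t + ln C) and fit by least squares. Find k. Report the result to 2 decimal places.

Linearized form: ln v = k·t + ln C. From the 6 transformed points,
XᵀX = [[136.0000, 26.0000]; [26.0000, 6]], rhs = [127.7494, 25.8411]ᵀ  (here Σt = 26.0000, Σ(t)² = 136.0000, Σln v = 25.8411, Σt·ln v = 127.7494).
Solving (det = 140.0000): k = 0.67592, ln C = 1.37788.

k = 0.68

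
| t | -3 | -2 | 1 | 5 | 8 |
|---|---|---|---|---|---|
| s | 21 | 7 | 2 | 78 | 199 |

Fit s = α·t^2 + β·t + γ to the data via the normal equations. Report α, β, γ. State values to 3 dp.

α = 3.001, β = 1.168, γ = -2.514

Forming AᵀA = [[4819, 603, 103]; [603, 103, 9]; [103, 9, 5]] and Aᵀs = [14905, 1907, 307]ᵀ gives AᵀA·[α, β, γ]ᵀ = Aᵀs.
Solving the 3×3 system (Gaussian elimination) gives α = 224020/74659, β = 87182/74659, γ = -187677/74659.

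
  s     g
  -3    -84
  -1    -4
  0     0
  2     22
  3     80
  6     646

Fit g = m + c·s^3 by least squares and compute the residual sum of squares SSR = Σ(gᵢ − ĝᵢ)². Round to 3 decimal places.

SSR = 5.414

Forming MᵀM = [[6, 223]; [223, 48179]] and Mᵀg = [660, 144144]ᵀ gives MᵀM·[m, c]ᵀ = Mᵀg.
Determinant 6·48179 − 223² = 239345.
m = (660·48179 − 223·144144)/239345 = -345972/239345; c = (6·144144 − 223·660)/239345 = 717684/239345.
Residuals: -76308/47869, 106276/239345, 345972/239345, -25982/47869, 116104/239345, -56902/239345; SSR = 1295864/239345.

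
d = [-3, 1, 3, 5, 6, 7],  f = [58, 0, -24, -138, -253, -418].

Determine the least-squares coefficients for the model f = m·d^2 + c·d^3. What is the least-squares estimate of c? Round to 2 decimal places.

c = -1.50

Normal-equation sums: Σd^2·d^2 = 4485, Σd^2·d^3 = 27709, Σd^3·d^3 = 181389.
And Σd^2·f = -32734, Σd^3·f = -217486.
AᵀA·[m, c]ᵀ = Aᵀf becomes [[4485, 27709]; [27709, 181389]]·[m, c]ᵀ = [-32734, -217486]ᵀ.
det = 4485·181389 − 27709² = 45740984.
m = ((-32734)·181389 − 27709·(-217486))/45740984 = 11091506/5717623; c = (4485·(-217486) − 27709·(-32734))/45740984 = -8549788/5717623.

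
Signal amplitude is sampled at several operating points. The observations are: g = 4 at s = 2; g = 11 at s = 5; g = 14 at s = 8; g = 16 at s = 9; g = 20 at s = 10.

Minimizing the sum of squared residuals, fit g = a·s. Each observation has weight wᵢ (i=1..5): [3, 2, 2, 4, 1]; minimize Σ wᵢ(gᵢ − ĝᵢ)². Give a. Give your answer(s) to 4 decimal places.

Sums needed: Σwᵢ·s·s = 614.
Moment sums: Σwᵢ·s·g = 1134.
Normal equations: [[614]]·[a]ᵀ = [1134]ᵀ.
a = 1134/614 = 1.84691.

a = 1.8469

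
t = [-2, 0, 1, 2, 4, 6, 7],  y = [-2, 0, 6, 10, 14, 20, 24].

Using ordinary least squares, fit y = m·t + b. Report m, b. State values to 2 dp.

m = 2.96, b = 2.66

Compute the Gram sums: Σt·t = 110, Σt = 18, Σ1 = 7.
Right-hand side: Σt·y = 374, Σy = 72.
So XᵀX·[m, b]ᵀ = Xᵀy: [[110, 18]; [18, 7]]·[m, b]ᵀ = [374, 72]ᵀ.
det = 110·7 − 18² = 446.
m = (374·7 − 18·72)/446 = 661/223; b = (110·72 − 18·374)/446 = 594/223.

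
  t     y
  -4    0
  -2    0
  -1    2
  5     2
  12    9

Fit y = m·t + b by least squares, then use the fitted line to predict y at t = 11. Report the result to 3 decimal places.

ŷ = 7.365

MᵀM·[m, b]ᵀ = Mᵀy reads: 190·m + 10·b = 116;  10·m + 5·b = 13.
(Σt·t = 190, Σt = 10, Σ1 = 5, Σt·y = 116, Σy = 13.)
Determinant 190·5 − 10² = 850.
m = (116·5 − 10·13)/850 = 9/17; b = (190·13 − 10·116)/850 = 131/85.
At t = 11: ŷ = (9/17)·(11) + (131/85)·(1) = 626/85.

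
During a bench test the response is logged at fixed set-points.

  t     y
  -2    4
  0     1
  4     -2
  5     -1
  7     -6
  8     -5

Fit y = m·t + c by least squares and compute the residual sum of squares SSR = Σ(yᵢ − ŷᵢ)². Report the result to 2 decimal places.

From the data, Σt·t = 158, Σt = 22, Σ1 = 6.
And Σt·y = -103, Σy = -9.
Normal equations: [[158, 22]; [22, 6]]·[m, c]ᵀ = [-103, -9]ᵀ.
Δ = 158·6 − 22² = 464.
m = ((-103)·6 − 22·(-9))/464 = -105/116; c = (158·(-9) − 22·(-103))/464 = 211/116.
Residuals: 43/116, -95/116, -23/116, 99/58, -43/29, 49/116; SSR = 178/29.

SSR = 6.14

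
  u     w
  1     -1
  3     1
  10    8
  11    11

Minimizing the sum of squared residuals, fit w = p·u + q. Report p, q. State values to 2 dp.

Compute the Gram sums: Σu·u = 231, Σu = 25, Σ1 = 4.
Right-hand side: Σu·w = 203, Σw = 19.
Normal equations: [[231, 25]; [25, 4]]·[p, q]ᵀ = [203, 19]ᵀ.
det = 231·4 − 25² = 299.
p = (203·4 − 25·19)/299 = 337/299; q = (231·19 − 25·203)/299 = -686/299.

p = 1.13, q = -2.29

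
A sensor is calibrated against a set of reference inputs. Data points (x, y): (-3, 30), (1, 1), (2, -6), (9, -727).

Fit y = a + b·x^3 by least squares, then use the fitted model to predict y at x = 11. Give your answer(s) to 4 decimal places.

Sums needed: Σ1 = 4, Σx^3 = 711, Σx^3·x^3 = 532235.
Moment sums: Σy = -702, Σx^3·y = -530840.
AᵀA·[a, b]ᵀ = Aᵀy becomes [[4, 711]; [711, 532235]]·[a, b]ᵀ = [-702, -530840]ᵀ.
Eliminating b: 532235·(row 1) − 711·(row 2) gives 1623419·a = 532235·(-702) − 711·(-530840) = 3798270, so a = 542610/231917.
Then b = ((-530840) − 711·(542610/231917))/532235 = -232034/231917.
At x = 11: ŷ = (542610/231917)·(1) + (-232034/231917)·(1331) = -44042092/33131.

ŷ = -1329.3318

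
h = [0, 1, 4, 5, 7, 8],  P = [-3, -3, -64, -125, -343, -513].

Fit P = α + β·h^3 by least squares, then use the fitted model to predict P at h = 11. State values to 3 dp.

P̂ = -1329.176

The normal system XᵀX·[α, β]ᵀ = XᵀP is [[6, 1045]; [1045, 399515]]·[α, β]ᵀ = [-1051, -400029]ᵀ.
det = 6·399515 − 1045² = 1305065.
α = ((-1051)·399515 − 1045·(-400029))/1305065 = -371992/261013; β = (6·(-400029) − 1045·(-1051))/1305065 = -1301879/1305065.
At h = 11: P̂ = (-371992/261013)·(1) + (-1301879/1305065)·(1331) = -1734660909/1305065.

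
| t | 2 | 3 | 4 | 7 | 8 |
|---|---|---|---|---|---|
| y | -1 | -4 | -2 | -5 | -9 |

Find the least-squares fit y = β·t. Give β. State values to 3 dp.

β = -0.908

The normal system XᵀX·[β]ᵀ = Xᵀy is [[142]]·[β]ᵀ = [-129]ᵀ.
Hence β = -129 / 142 ≈ -0.908451.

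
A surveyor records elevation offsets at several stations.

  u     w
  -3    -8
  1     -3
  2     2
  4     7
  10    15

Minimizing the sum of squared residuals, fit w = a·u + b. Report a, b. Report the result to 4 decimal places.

Sums needed: Σu·u = 130, Σu = 14, Σ1 = 5.
And Σu·w = 203, Σw = 13.
So XᵀX·[a, b]ᵀ = Xᵀw: [[130, 14]; [14, 5]]·[a, b]ᵀ = [203, 13]ᵀ.
Eliminating b: 5·(row 1) − 14·(row 2) gives 454·a = 5·203 − 14·13 = 833, so a = 833/454.
Then b = (13 − 14·(833/454))/5 = -576/227.

a = 1.8348, b = -2.5374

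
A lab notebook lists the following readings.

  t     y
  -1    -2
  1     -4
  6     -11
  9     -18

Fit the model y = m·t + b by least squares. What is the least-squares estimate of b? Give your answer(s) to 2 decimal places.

b = -2.85

The normal equations are: 119·m + 15·b = -230;  15·m + 4·b = -35.
(Σt·t = 119, Σt = 15, Σ1 = 4, Σt·y = -230, Σy = -35.)
Δ = 119·4 − 15² = 251.
m = ((-230)·4 − 15·(-35))/251 = -395/251; b = (119·(-35) − 15·(-230))/251 = -715/251.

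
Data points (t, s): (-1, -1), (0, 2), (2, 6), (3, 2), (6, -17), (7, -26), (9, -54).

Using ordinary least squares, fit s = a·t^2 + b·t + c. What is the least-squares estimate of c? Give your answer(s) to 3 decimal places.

c = 2.799

Sums needed: Σt^2·t^2 = 10356, Σt^2·t = 1322, Σt^2 = 180, Σt·t = 180, Σt = 26, Σ1 = 7.
And Σt^2·s = -6219, Σt·s = -751, Σs = -88.
Inverting the 3×3 Gram matrix, [a, b, c]ᵀ = [-185179/178018, 545331/178018, 249145/89009]ᵀ.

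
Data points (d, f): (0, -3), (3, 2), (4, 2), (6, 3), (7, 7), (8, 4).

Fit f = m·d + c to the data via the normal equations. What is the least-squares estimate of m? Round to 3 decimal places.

m = 0.992

From the data, Σd·d = 174, Σd = 28, Σ1 = 6.
And Σd·f = 113, Σf = 15.
XᵀX·[m, c]ᵀ = Xᵀf becomes [[174, 28]; [28, 6]]·[m, c]ᵀ = [113, 15]ᵀ.
det = 174·6 − 28² = 260.
m = (113·6 − 28·15)/260 = 129/130; c = (174·15 − 28·113)/260 = -277/130.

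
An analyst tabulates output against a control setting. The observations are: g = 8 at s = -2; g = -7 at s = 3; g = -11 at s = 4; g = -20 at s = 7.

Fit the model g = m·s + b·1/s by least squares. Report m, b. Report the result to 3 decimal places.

m = -2.703, b = -2.542

With design matrix M, MᵀM = [[78, 4]; [4, 3133/7056]] and Mᵀg = [-221, -1003/84]ᵀ.
Eliminating b: (3133/7056)·(row 1) − 4·(row 2) gives (21913/1176)·m = (3133/7056)·(-221) − 4·(-1003/84) = -355385/7056, so m = -20905/7734.
Then b = ((-1003/84) − 4·(-20905/7734))/(3133/7056) = -3276/1289.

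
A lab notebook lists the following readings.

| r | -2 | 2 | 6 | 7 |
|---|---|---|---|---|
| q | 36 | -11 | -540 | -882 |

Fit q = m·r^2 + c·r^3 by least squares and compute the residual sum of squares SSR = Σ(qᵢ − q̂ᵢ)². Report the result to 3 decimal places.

SSR = 0.853

With design matrix X, XᵀX = [[3729, 24583]; [24583, 164433]] and Xᵀq = [-62558, -419542]ᵀ.
Eliminating c: 164433·(row 1) − 24583·(row 2) gives 8846768·m = 164433·(-62558) − 24583·(-419542) = 27001372, so m = 6750343/2211692.
Then c = ((-419542) − 24583·(6750343/2211692))/164433 = -6652201/2211692.
Residuals: -149517/552923, 471906/552923, -112653/552923, 8064/78989; SSR = 471906/552923.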